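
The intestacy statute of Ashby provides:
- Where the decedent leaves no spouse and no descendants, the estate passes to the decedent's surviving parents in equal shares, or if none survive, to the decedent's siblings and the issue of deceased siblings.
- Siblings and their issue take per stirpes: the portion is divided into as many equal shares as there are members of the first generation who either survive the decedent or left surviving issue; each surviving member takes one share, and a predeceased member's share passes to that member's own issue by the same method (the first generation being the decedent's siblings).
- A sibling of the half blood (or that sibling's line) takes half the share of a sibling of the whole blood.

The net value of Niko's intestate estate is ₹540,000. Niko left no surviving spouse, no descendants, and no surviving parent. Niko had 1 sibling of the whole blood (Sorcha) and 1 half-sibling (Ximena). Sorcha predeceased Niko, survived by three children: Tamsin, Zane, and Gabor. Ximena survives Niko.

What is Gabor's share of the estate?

The entire ₹540,000 passes to the siblings and their issue.
Counting each half-blood sibling's line as half a unit, there are 3/2 units in ₹540,000, so one unit is ₹360,000. Whole-blood lines (Sorcha) take ₹360,000 each; half-blood lines (Ximena) take ₹180,000 each.
Sorcha's share (₹360,000) is divided into 3 shares of ₹120,000: Tamsin, Zane, and Gabor each take ₹120,000.

Gabor receives ₹120,000.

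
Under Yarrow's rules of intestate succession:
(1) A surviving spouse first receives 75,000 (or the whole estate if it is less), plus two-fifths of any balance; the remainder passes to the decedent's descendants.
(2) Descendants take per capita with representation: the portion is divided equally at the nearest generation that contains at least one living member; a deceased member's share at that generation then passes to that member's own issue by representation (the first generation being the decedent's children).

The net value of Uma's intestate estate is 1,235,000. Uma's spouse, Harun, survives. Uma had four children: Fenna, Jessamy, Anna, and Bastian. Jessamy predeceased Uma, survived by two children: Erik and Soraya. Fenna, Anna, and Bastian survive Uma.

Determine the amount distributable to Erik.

Harun first takes 75,000, leaving a balance of 1,160,000. Harun then takes two-fifths of the balance (464,000), for a total of 539,000. The remaining 696,000 passes to the descendants.
The descendants' portion (696,000) is divided into 4 shares of 174,000: Fenna, Anna, and Bastian each take 174,000; Jessamy's 174,000 share passes to Jessamy's issue.
Jessamy's share (174,000) is divided into 2 shares of 87,000: Erik and Soraya each take 87,000.

Erik receives 87,000.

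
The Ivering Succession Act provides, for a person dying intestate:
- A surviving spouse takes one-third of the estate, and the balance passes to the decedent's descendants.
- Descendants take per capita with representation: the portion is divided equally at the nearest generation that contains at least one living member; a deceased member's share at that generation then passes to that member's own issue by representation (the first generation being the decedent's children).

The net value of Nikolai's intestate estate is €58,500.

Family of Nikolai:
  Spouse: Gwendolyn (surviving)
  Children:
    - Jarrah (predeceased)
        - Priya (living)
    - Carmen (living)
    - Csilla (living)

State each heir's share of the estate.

Gwendolyn: €19,500; Priya: €13,000; Carmen: €13,000; Csilla: €13,000

Gwendolyn takes one-third of €58,500 = €19,500. The remaining €39,000 passes to the descendants.
The descendants' portion (€39,000) is divided into 3 shares of €13,000: Carmen and Csilla each take €13,000; Jarrah's €13,000 share passes to Jarrah's issue.
Jarrah's share (€13,000) passes entirely to Priya.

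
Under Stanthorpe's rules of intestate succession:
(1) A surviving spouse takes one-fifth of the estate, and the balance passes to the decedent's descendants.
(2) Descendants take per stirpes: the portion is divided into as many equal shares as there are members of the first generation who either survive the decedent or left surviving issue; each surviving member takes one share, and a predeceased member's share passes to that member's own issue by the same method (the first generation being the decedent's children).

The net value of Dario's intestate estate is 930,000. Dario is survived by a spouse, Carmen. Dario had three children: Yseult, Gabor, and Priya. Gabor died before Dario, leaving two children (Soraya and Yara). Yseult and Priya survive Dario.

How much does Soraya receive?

Soraya receives 124,000.

Carmen takes one-fifth of 930,000 = 186,000. The remaining 744,000 passes to the descendants.
The descendants' portion (744,000) is divided into 3 shares of 248,000: Yseult and Priya each take 248,000; Gabor's 248,000 share passes to Gabor's issue.
Gabor's share (248,000) is divided into 2 shares of 124,000: Soraya and Yara each take 124,000.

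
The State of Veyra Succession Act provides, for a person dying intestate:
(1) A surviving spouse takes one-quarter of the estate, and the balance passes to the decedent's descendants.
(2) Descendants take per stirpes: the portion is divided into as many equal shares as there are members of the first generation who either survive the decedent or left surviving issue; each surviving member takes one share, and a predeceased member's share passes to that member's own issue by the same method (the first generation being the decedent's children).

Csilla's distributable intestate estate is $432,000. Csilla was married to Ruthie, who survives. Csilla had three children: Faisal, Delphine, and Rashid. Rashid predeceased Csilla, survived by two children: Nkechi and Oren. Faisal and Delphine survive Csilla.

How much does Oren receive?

Ruthie takes one-quarter of $432,000 = $108,000. The remaining $324,000 passes to the descendants.
The descendants' portion ($324,000) is divided into 3 shares of $108,000: Faisal and Delphine each take $108,000; Rashid's $108,000 share passes to Rashid's issue.
Rashid's share ($108,000) is divided into 2 shares of $54,000: Nkechi and Oren each take $54,000.

Oren receives $54,000.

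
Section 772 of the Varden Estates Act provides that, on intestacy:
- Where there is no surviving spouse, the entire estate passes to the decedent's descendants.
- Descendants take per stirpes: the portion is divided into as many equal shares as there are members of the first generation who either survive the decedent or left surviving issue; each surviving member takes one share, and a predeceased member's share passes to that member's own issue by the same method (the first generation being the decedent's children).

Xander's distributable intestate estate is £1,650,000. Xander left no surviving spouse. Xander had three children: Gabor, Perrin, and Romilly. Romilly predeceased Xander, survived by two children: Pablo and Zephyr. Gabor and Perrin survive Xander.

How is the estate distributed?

The entire £1,650,000 passes to the descendants.
That amount (£1,650,000) is divided into 3 shares of £550,000: Gabor and Perrin each take £550,000; Romilly's £550,000 share passes to Romilly's issue.
Romilly's share (£550,000) is divided into 2 shares of £275,000: Pablo and Zephyr each take £275,000.

Gabor: £550,000; Perrin: £550,000; Pablo: £275,000; Zephyr: £275,000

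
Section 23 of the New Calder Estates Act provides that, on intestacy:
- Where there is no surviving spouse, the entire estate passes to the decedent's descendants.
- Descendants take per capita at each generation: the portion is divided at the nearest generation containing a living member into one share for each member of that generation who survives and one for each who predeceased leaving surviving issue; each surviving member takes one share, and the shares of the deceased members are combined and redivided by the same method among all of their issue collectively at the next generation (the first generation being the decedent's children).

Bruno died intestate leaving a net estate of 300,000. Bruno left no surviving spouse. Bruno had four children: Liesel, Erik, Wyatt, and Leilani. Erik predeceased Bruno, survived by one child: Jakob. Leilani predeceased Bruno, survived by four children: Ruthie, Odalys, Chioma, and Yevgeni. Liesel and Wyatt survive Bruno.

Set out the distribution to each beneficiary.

The entire 300,000 passes to the descendants.
That amount (300,000) is divided at the children's generation into 4 shares of 75,000. Liesel and Wyatt each take 75,000. The 2 shares of the deceased (Erik and Leilani) are combined into a pool of 150,000.
That pool (150,000) is divided at the grandchildren's generation equally among Jakob, Ruthie, Odalys, Chioma, and Yevgeni: 30,000 each.

Liesel: 75,000; Jakob: 30,000; Wyatt: 75,000; Ruthie: 30,000; Odalys: 30,000; Chioma: 30,000; Yevgeni: 30,000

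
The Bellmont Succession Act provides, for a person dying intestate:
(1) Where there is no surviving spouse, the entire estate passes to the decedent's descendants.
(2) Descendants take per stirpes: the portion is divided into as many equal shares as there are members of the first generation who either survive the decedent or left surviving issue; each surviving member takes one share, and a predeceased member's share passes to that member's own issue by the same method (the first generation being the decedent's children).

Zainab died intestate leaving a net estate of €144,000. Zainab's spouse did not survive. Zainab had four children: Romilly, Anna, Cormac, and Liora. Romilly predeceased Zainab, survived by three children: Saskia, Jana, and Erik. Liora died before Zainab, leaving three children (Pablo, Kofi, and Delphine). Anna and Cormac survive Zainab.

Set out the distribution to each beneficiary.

The entire €144,000 passes to the descendants.
That amount (€144,000) is divided into 4 shares of €36,000: Anna and Cormac each take €36,000; Romilly's €36,000 share passes to Romilly's issue; Liora's €36,000 share passes to Liora's issue.
Romilly's share (€36,000) is divided into 3 shares of €12,000: Saskia, Jana, and Erik each take €12,000.
Liora's share (€36,000) is divided into 3 shares of €12,000: Pablo, Kofi, and Delphine each take €12,000.

Saskia: €12,000; Jana: €12,000; Erik: €12,000; Anna: €36,000; Cormac: €36,000; Pablo: €12,000; Kofi: €12,000; Delphine: €12,000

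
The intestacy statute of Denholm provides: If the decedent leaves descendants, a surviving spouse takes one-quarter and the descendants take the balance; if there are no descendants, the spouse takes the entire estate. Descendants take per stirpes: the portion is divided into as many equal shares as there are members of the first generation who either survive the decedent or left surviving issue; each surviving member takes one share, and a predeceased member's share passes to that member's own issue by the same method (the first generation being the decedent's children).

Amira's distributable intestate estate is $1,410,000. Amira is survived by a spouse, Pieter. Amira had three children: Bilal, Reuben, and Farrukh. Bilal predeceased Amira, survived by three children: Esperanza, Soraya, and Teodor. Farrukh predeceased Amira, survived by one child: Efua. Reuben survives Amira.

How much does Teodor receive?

Teodor receives $117,500.

Pieter takes one-quarter of $1,410,000 = $352,500. The remaining $1,057,500 passes to the descendants.
The descendants' portion ($1,057,500) is divided into 3 shares of $352,500: Reuben takes $352,500; Bilal's $352,500 share passes to Bilal's issue; Farrukh's $352,500 share passes to Farrukh's issue.
Bilal's share ($352,500) is divided into 3 shares of $117,500: Esperanza, Soraya, and Teodor each take $117,500.
Farrukh's share ($352,500) passes entirely to Efua.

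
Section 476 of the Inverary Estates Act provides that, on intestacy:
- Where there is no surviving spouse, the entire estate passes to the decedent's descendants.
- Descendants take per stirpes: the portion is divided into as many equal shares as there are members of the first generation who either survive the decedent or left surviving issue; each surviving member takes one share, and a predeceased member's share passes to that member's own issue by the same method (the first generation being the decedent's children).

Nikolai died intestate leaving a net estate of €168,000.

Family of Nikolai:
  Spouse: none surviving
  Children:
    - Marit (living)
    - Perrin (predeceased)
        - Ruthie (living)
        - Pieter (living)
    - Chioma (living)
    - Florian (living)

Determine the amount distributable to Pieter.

Pieter receives €21,000.

The entire €168,000 passes to the descendants.
That amount (€168,000) is divided into 4 shares of €42,000: Marit, Chioma, and Florian each take €42,000; Perrin's €42,000 share passes to Perrin's issue.
Perrin's share (€42,000) is divided into 2 shares of €21,000: Ruthie and Pieter each take €21,000.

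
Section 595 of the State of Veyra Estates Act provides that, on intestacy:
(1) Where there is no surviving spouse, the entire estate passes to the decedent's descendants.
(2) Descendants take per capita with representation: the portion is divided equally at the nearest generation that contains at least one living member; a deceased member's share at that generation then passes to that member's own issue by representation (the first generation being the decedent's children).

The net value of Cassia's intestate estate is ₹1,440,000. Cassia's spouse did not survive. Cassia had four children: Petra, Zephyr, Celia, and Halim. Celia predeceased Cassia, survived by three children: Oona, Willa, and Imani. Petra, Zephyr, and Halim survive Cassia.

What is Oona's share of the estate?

The entire ₹1,440,000 passes to the descendants.
That amount (₹1,440,000) is divided into 4 shares of ₹360,000: Petra, Zephyr, and Halim each take ₹360,000; Celia's ₹360,000 share passes to Celia's issue.
Celia's share (₹360,000) is divided into 3 shares of ₹120,000: Oona, Willa, and Imani each take ₹120,000.

Oona receives ₹120,000.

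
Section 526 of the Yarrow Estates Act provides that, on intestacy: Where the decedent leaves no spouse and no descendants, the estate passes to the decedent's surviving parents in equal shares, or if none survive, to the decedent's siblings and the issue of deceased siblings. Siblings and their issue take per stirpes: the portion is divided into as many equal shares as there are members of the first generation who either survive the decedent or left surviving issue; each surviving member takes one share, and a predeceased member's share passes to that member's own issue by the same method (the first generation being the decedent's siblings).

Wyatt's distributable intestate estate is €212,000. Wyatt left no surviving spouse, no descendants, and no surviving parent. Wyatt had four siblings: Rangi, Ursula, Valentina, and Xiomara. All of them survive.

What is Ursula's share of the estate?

The entire €212,000 passes to the siblings and their issue.
That amount (€212,000) is divided into 4 shares of €53,000: Rangi, Ursula, Valentina, and Xiomara each take €53,000.

Ursula receives €53,000.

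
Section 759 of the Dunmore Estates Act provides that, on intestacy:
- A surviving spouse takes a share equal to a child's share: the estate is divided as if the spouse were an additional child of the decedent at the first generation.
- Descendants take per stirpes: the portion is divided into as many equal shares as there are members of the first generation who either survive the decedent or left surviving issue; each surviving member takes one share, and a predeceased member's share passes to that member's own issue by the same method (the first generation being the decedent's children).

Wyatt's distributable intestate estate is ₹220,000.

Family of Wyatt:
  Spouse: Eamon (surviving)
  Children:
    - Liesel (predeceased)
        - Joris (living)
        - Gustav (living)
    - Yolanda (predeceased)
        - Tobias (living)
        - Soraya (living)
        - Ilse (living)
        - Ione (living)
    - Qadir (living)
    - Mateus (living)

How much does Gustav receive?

The spouse counts as an additional share at the children's level, so there are 5 primary shares of ₹44,000. Eamon takes one such share (₹44,000).
The children's combined portion (₹176,000) is divided into 4 shares of ₹44,000: Qadir and Mateus each take ₹44,000; Liesel's ₹44,000 share passes to Liesel's issue; Yolanda's ₹44,000 share passes to Yolanda's issue.
Liesel's share (₹44,000) is divided into 2 shares of ₹22,000: Joris and Gustav each take ₹22,000.
Yolanda's share (₹44,000) is divided into 4 shares of ₹11,000: Tobias, Soraya, Ilse, and Ione each take ₹11,000.

Gustav receives ₹22,000.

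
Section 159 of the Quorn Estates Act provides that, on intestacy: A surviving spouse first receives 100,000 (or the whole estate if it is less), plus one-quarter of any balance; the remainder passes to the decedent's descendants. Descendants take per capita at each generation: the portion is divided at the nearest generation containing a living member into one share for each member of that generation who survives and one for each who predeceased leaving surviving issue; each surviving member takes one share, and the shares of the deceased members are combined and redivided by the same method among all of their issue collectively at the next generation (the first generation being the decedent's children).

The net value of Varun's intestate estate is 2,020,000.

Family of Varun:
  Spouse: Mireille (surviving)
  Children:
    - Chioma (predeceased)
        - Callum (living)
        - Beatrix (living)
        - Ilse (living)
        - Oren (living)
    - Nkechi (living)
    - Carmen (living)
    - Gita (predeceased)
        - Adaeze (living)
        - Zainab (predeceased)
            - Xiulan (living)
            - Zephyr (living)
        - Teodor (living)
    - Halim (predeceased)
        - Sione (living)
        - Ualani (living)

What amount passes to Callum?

Callum receives 96,000.

Mireille first takes 100,000, leaving a balance of 1,920,000. Mireille then takes one-quarter of the balance (480,000), for a total of 580,000. The remaining 1,440,000 passes to the descendants.
The descendants' portion (1,440,000) is divided at the children's generation into 5 shares of 288,000. Nkechi and Carmen each take 288,000. The 3 shares of the deceased (Chioma, Gita, and Halim) are combined into a pool of 864,000.
That pool (864,000) is divided at the grandchildren's generation into 9 shares of 96,000. Callum, Beatrix, Ilse, Oren, Adaeze, Teodor, Sione, and Ualani each take 96,000. The remaining share for the deceased Zainab (96,000) is carried to the next generation.
That pool (96,000) is divided at the great-grandchildren's generation equally among Xiulan and Zephyr: 48,000 each.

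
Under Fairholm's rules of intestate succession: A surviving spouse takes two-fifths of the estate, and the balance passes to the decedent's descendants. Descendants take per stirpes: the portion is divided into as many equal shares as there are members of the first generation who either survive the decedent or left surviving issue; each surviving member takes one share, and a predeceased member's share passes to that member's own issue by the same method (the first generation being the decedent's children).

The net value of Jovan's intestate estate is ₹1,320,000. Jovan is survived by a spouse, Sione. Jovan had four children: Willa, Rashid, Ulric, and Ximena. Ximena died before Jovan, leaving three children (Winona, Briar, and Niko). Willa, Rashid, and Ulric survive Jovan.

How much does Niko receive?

Niko receives ₹66,000.

Sione takes two-fifths of ₹1,320,000 = ₹528,000. The remaining ₹792,000 passes to the descendants.
The descendants' portion (₹792,000) is divided into 4 shares of ₹198,000: Willa, Rashid, and Ulric each take ₹198,000; Ximena's ₹198,000 share passes to Ximena's issue.
Ximena's share (₹198,000) is divided into 3 shares of ₹66,000: Winona, Briar, and Niko each take ₹66,000.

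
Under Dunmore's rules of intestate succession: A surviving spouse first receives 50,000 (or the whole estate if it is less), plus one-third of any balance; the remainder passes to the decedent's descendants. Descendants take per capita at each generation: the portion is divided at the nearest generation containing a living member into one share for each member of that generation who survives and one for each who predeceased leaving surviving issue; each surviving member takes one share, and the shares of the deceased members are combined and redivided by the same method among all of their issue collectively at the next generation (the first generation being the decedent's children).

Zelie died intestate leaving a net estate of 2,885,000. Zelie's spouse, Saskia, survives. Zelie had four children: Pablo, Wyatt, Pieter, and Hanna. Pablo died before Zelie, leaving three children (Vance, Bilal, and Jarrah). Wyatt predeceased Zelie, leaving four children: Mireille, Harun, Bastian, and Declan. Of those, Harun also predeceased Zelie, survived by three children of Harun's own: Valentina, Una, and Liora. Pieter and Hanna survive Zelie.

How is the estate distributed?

Saskia: 995,000; Vance: 135,000; Bilal: 135,000; Jarrah: 135,000; Mireille: 135,000; Valentina: 45,000; Una: 45,000; Liora: 45,000; Bastian: 135,000; Declan: 135,000; Pieter: 472,500; Hanna: 472,500

Saskia first takes 50,000, leaving a balance of 2,835,000. Saskia then takes one-third of the balance (945,000), for a total of 995,000. The remaining 1,890,000 passes to the descendants.
The descendants' portion (1,890,000) is divided at the children's generation into 4 shares of 472,500. Pieter and Hanna each take 472,500. The 2 shares of the deceased (Pablo and Wyatt) are combined into a pool of 945,000.
That pool (945,000) is divided at the grandchildren's generation into 7 shares of 135,000. Vance, Bilal, Jarrah, Mireille, Bastian, and Declan each take 135,000. The remaining share for the deceased Harun (135,000) is carried to the next generation.
That pool (135,000) is divided at the great-grandchildren's generation equally among Valentina, Una, and Liora: 45,000 each.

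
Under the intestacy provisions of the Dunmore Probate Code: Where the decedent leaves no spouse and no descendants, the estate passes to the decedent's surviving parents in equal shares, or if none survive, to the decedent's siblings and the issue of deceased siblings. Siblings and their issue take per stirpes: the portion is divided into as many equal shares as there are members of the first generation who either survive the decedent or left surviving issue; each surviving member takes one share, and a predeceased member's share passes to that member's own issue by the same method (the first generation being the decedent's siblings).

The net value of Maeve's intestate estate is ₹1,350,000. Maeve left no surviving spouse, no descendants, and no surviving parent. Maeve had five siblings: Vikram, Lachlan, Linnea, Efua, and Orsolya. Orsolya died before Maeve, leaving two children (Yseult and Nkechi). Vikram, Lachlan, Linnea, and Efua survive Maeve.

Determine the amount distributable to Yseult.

Yseult receives ₹135,000.

The entire ₹1,350,000 passes to the siblings and their issue.
That amount (₹1,350,000) is divided into 5 shares of ₹270,000: Vikram, Lachlan, Linnea, and Efua each take ₹270,000; Orsolya's ₹270,000 share passes to Orsolya's issue.
Orsolya's share (₹270,000) is divided into 2 shares of ₹135,000: Yseult and Nkechi each take ₹135,000.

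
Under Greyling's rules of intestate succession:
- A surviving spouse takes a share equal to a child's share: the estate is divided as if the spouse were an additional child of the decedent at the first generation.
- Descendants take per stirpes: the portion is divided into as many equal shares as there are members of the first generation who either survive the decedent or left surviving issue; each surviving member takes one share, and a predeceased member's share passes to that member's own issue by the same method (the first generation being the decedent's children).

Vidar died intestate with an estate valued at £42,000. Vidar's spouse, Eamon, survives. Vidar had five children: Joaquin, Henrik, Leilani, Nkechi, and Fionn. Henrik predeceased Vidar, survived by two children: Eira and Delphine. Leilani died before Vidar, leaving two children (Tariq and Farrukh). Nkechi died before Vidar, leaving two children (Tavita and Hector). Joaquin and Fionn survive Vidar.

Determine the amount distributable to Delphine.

Delphine receives £3,500.

The spouse counts as an additional share at the children's level, so there are 6 primary shares of £7,000. Eamon takes one such share (£7,000).
The children's combined portion (£35,000) is divided into 5 shares of £7,000: Joaquin and Fionn each take £7,000; Henrik's £7,000 share passes to Henrik's issue; Leilani's £7,000 share passes to Leilani's issue; Nkechi's £7,000 share passes to Nkechi's issue.
Henrik's share (£7,000) is divided into 2 shares of £3,500: Eira and Delphine each take £3,500.
Leilani's share (£7,000) is divided into 2 shares of £3,500: Tariq and Farrukh each take £3,500.
Nkechi's share (£7,000) is divided into 2 shares of £3,500: Tavita and Hector each take £3,500.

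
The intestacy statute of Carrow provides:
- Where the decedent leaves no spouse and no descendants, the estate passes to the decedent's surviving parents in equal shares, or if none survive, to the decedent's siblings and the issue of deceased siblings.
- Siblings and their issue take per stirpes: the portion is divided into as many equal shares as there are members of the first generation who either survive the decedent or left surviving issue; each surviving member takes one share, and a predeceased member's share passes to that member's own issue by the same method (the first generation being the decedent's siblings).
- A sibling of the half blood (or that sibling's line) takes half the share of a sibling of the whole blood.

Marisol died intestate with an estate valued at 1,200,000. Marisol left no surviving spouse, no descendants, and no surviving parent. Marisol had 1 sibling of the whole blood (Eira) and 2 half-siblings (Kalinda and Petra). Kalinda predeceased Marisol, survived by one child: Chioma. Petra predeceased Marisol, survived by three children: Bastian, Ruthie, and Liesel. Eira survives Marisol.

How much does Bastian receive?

Bastian receives 100,000.

The entire 1,200,000 passes to the siblings and their issue.
Counting each half-blood sibling's line as half a unit, there are 2 units in 1,200,000, so one unit is 600,000. Whole-blood lines (Eira) take 600,000 each; half-blood lines (Kalinda and Petra) take 300,000 each.
Kalinda's share (300,000) passes entirely to Chioma.
Petra's share (300,000) is divided into 3 shares of 100,000: Bastian, Ruthie, and Liesel each take 100,000.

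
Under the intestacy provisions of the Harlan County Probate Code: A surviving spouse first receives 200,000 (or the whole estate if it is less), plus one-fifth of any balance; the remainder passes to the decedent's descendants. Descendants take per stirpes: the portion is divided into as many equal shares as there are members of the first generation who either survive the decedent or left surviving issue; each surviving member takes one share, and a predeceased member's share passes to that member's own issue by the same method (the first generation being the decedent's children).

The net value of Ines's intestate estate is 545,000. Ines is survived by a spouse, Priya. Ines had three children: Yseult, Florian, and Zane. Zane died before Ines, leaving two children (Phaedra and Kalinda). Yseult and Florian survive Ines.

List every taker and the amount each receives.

Priya: 269,000; Yseult: 92,000; Florian: 92,000; Phaedra: 46,000; Kalinda: 46,000

Priya first takes 200,000, leaving a balance of 345,000. Priya then takes one-fifth of the balance (69,000), for a total of 269,000. The remaining 276,000 passes to the descendants.
The descendants' portion (276,000) is divided into 3 shares of 92,000: Yseult and Florian each take 92,000; Zane's 92,000 share passes to Zane's issue.
Zane's share (92,000) is divided into 2 shares of 46,000: Phaedra and Kalinda each take 46,000.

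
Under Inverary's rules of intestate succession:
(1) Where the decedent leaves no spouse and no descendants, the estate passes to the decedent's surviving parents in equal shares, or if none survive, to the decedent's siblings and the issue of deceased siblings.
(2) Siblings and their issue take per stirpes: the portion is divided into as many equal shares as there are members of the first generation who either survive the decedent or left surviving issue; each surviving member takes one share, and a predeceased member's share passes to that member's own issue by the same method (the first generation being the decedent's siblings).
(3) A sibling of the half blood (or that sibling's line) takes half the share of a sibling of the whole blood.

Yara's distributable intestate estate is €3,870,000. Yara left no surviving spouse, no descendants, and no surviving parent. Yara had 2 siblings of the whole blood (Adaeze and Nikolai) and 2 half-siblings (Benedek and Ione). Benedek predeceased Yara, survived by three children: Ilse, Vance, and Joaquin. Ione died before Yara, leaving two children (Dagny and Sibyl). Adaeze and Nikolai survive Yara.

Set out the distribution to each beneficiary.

The entire €3,870,000 passes to the siblings and their issue.
Counting each half-blood sibling's line as half a unit, there are 3 units in €3,870,000, so one unit is €1,290,000. Whole-blood lines (Adaeze and Nikolai) take €1,290,000 each; half-blood lines (Benedek and Ione) take €645,000 each.
Benedek's share (€645,000) is divided into 3 shares of €215,000: Ilse, Vance, and Joaquin each take €215,000.
Ione's share (€645,000) is divided into 2 shares of €322,500: Dagny and Sibyl each take €322,500.

Ilse: €215,000; Vance: €215,000; Joaquin: €215,000; Dagny: €322,500; Sibyl: €322,500; Adaeze: €1,290,000; Nikolai: €1,290,000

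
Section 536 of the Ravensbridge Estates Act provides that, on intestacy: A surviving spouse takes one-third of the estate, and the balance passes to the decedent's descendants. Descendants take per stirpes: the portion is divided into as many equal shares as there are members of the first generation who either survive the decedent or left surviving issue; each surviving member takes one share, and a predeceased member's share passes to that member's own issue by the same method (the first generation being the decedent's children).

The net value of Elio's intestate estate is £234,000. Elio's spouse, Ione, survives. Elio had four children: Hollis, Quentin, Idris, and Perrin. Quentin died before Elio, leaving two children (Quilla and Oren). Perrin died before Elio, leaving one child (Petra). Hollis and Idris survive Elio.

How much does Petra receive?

Ione takes one-third of £234,000 = £78,000. The remaining £156,000 passes to the descendants.
The descendants' portion (£156,000) is divided into 4 shares of £39,000: Hollis and Idris each take £39,000; Quentin's £39,000 share passes to Quentin's issue; Perrin's £39,000 share passes to Perrin's issue.
Quentin's share (£39,000) is divided into 2 shares of £19,500: Quilla and Oren each take £19,500.
Perrin's share (£39,000) passes entirely to Petra.

Petra receives £39,000.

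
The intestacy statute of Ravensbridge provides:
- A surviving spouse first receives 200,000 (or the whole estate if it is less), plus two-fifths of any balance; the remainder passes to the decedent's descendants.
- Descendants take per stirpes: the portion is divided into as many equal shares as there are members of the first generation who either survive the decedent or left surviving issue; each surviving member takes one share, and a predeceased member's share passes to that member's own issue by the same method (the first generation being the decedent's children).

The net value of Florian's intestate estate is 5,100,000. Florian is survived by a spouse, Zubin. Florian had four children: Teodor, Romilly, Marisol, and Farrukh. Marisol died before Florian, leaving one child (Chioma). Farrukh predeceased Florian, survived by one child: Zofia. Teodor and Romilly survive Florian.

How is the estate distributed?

Zubin first takes 200,000, leaving a balance of 4,900,000. Zubin then takes two-fifths of the balance (1,960,000), for a total of 2,160,000. The remaining 2,940,000 passes to the descendants.
The descendants' portion (2,940,000) is divided into 4 shares of 735,000: Teodor and Romilly each take 735,000; Marisol's 735,000 share passes to Marisol's issue; Farrukh's 735,000 share passes to Farrukh's issue.
Marisol's share (735,000) passes entirely to Chioma.
Farrukh's share (735,000) passes entirely to Zofia.

Zubin: 2,160,000; Teodor: 735,000; Romilly: 735,000; Chioma: 735,000; Zofia: 735,000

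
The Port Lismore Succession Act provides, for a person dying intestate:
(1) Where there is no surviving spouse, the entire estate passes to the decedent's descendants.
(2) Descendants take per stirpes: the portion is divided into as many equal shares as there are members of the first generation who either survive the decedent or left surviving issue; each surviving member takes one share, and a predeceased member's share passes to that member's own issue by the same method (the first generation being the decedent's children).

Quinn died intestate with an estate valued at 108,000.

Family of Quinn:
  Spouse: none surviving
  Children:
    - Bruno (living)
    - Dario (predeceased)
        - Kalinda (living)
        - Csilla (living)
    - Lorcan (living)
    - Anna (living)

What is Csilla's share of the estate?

Csilla receives 13,500.

The entire 108,000 passes to the descendants.
That amount (108,000) is divided into 4 shares of 27,000: Bruno, Lorcan, and Anna each take 27,000; Dario's 27,000 share passes to Dario's issue.
Dario's share (27,000) is divided into 2 shares of 13,500: Kalinda and Csilla each take 13,500.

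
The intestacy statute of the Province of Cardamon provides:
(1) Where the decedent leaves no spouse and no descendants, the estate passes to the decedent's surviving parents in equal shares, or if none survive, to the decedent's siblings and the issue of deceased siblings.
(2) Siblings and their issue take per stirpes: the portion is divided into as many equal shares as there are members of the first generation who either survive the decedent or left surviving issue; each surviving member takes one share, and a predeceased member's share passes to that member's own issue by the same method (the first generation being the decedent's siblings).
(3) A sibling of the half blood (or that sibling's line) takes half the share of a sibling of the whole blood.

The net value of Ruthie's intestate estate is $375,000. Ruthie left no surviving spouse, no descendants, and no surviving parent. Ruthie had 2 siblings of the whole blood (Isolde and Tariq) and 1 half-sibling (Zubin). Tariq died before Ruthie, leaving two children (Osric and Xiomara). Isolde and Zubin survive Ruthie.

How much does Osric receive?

Osric receives $75,000.

The entire $375,000 passes to the siblings and their issue.
Counting each half-blood sibling's line as half a unit, there are 5/2 units in $375,000, so one unit is $150,000. Whole-blood lines (Isolde and Tariq) take $150,000 each; half-blood lines (Zubin) take $75,000 each.
Tariq's share ($150,000) is divided into 2 shares of $75,000: Osric and Xiomara each take $75,000.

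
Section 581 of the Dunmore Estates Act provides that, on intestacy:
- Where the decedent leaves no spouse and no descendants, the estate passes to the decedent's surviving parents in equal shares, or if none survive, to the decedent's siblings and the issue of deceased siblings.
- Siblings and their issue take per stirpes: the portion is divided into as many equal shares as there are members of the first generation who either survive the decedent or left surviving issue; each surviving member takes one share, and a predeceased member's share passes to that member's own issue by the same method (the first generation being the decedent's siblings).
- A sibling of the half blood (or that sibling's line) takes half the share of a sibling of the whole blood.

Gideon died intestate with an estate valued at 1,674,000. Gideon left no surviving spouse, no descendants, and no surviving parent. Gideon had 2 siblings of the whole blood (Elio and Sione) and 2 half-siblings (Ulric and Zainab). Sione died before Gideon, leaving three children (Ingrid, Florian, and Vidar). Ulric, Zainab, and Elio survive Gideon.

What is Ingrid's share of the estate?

The entire 1,674,000 passes to the siblings and their issue.
Counting each half-blood sibling's line as half a unit, there are 3 units in 1,674,000, so one unit is 558,000. Whole-blood lines (Elio and Sione) take 558,000 each; half-blood lines (Ulric and Zainab) take 279,000 each.
Sione's share (558,000) is divided into 3 shares of 186,000: Ingrid, Florian, and Vidar each take 186,000.

Ingrid receives 186,000.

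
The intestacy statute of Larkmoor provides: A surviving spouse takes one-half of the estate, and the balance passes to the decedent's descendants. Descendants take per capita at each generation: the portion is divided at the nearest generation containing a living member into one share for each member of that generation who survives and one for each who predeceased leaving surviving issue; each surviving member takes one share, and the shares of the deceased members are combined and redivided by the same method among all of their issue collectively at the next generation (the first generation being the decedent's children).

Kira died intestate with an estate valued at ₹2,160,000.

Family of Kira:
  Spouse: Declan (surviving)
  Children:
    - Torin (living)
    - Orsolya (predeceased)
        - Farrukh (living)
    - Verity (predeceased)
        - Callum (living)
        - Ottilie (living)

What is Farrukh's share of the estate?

Declan takes one-half of ₹2,160,000 = ₹1,080,000. The remaining ₹1,080,000 passes to the descendants.
The descendants' portion (₹1,080,000) is divided at the children's generation into 3 shares of ₹360,000. Torin takes ₹360,000. The 2 shares of the deceased (Orsolya and Verity) are combined into a pool of ₹720,000.
That pool (₹720,000) is divided at the grandchildren's generation equally among Farrukh, Callum, and Ottilie: ₹240,000 each.

Farrukh receives ₹240,000.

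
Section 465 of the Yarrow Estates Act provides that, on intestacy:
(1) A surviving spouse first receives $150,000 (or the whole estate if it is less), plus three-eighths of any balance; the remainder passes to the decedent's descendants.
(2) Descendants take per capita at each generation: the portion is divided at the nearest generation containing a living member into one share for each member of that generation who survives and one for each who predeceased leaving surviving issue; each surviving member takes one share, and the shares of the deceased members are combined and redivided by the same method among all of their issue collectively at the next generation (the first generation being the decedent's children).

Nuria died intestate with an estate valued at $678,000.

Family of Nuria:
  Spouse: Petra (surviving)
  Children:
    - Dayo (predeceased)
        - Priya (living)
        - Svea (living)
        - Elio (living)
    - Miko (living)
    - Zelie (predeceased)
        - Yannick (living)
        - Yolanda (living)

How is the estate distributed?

Petra: $348,000; Priya: $44,000; Svea: $44,000; Elio: $44,000; Miko: $110,000; Yannick: $44,000; Yolanda: $44,000

Petra first takes $150,000, leaving a balance of $528,000. Petra then takes three-eighths of the balance ($198,000), for a total of $348,000. The remaining $330,000 passes to the descendants.
The descendants' portion ($330,000) is divided at the children's generation into 3 shares of $110,000. Miko takes $110,000. The 2 shares of the deceased (Dayo and Zelie) are combined into a pool of $220,000.
That pool ($220,000) is divided at the grandchildren's generation equally among Priya, Svea, Elio, Yannick, and Yolanda: $44,000 each.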